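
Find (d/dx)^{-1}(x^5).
\frac{x^{6}}{6}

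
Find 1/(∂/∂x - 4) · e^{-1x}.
- \frac{e^{- x}}{5}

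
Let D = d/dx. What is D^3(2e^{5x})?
250 e^{5 x}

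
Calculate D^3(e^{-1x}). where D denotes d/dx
- e^{- x}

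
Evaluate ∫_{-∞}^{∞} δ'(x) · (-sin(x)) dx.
1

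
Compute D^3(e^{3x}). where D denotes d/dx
27 e^{3 x}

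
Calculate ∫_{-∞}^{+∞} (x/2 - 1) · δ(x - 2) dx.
0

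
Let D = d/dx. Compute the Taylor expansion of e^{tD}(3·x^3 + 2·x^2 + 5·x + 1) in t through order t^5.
3 t^{3} + t^{2} \left(9 x + 2\right) + t \left(9 x^{2} + 4 x + 5\right) + 3 x^{3} + 2 x^{2} + 5 x + 1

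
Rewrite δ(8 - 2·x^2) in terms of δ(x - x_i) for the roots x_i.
\frac{\delta(x - 2) + \delta(x + 2)}{8}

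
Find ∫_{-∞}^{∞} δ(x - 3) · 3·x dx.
9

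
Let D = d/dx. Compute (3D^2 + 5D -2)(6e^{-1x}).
- 24 e^{- x}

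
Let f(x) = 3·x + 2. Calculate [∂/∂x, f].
3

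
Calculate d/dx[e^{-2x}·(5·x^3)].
x^{2} \left(15 - 10 x\right) e^{- 2 x}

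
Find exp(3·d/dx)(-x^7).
- x^{7} - 21 x^{6} - 189 x^{5} - 945 x^{4} - 2835 x^{3} - 5103 x^{2} - 5103 x - 2187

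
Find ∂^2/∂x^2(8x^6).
240 x^{4}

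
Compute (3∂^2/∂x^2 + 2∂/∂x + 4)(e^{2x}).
20 e^{2 x}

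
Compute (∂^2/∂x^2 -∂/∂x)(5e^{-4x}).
100 e^{- 4 x}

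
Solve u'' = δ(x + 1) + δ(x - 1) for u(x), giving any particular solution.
\frac{|x + 1|}{2} + \frac{|x - 1|}{2}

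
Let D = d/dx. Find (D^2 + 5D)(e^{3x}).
24 e^{3 x}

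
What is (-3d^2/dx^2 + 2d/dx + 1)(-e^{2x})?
7 e^{2 x}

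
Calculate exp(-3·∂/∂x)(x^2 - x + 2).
x^{2} - 7 x + 14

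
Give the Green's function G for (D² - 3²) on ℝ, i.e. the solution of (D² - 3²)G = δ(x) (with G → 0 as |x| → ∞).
-\frac{e^{-3|x|}}{6}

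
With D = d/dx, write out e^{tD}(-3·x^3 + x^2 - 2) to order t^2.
- t^{2} \left(9 x - 1\right) - t x \left(9 x - 2\right) - 3 x^{3} + x^{2} - 2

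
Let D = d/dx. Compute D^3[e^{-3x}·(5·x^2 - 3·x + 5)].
9 \left(- 15 x^{2} + 39 x - 34\right) e^{- 3 x}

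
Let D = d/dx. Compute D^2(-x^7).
- 42 x^{5}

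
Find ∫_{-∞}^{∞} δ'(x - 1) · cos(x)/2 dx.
\frac{\sin{\left(1 \right)}}{2}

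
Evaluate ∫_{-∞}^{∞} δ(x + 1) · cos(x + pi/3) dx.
\sin{\left(\frac{\pi}{6} + 1 \right)}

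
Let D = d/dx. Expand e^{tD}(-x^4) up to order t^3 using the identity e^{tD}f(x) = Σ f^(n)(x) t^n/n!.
x \left(- 4 t^{3} - 6 t^{2} x - 4 t x^{2} - x^{3}\right)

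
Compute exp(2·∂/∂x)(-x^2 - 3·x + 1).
- x^{2} - 7 x - 9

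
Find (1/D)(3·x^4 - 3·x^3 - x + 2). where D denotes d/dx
\frac{3 x^{5}}{5} - \frac{3 x^{4}}{4} - \frac{x^{2}}{2} + 2 x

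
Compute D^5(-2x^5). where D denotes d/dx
-240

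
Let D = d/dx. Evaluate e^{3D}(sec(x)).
\sec{\left(x + 3 \right)}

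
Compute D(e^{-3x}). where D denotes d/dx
- 3 e^{- 3 x}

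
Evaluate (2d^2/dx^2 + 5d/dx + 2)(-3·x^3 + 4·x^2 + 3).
- 6 x^{3} - 37 x^{2} + 4 x + 22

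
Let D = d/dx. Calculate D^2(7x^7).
294 x^{5}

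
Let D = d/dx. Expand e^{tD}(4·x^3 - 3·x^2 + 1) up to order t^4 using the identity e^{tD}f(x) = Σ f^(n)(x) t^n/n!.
4 t^{3} + t^{2} \left(12 x - 3\right) + 6 t x \left(2 x - 1\right) + 4 x^{3} - 3 x^{2} + 1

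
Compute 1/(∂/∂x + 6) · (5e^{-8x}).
- \frac{5 e^{- 8 x}}{2}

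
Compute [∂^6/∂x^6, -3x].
-18\frac{d^{5}}{dx^{5}}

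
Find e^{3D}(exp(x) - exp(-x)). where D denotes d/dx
2 \sinh{\left(x + 3 \right)}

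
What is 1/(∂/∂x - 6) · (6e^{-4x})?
- \frac{3 e^{- 4 x}}{5}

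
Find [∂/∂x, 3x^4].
12 x^{3}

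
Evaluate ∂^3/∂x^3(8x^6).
960 x^{3}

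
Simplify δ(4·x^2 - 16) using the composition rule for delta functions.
\frac{\delta(x - 2) + \delta(x + 2)}{16}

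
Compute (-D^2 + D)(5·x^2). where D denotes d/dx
10 x - 10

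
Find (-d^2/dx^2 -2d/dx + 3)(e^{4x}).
- 21 e^{4 x}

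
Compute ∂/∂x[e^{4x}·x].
\left(4 x + 1\right) e^{4 x}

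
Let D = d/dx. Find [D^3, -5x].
-15D^{2}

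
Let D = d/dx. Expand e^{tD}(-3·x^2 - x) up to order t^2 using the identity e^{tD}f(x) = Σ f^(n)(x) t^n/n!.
- 3 t^{2} - t \left(6 x + 1\right) - 3 x^{2} - x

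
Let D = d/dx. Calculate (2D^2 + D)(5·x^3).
15 x \left(x + 4\right)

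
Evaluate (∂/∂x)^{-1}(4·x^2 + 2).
\frac{4 x^{3}}{3} + 2 x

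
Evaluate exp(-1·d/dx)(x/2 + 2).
\frac{x}{2} + \frac{3}{2}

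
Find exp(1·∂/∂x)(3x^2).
3 x^{2} + 6 x + 3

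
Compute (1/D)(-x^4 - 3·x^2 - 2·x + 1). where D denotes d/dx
- \frac{x^{5}}{5} - x^{3} - x^{2} + x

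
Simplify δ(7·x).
\frac{\delta(x)}{7}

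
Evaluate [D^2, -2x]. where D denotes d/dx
-4D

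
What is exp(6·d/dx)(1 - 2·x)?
- 2 x - 11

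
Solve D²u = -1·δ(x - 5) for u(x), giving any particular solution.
-\frac{|x - 5|}{2}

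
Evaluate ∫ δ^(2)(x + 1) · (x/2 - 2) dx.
0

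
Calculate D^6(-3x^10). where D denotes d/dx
- 453600 x^{4}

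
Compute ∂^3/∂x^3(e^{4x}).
64 e^{4 x}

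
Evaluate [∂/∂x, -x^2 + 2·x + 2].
2 - 2 x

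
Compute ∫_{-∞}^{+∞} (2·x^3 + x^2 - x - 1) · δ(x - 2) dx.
17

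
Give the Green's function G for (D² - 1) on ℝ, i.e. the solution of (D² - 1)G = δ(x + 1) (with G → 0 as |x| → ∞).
-\frac{e^{-|x + 1|}}{2}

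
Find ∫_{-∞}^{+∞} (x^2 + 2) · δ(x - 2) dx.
6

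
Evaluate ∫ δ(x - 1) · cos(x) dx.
\cos{\left(1 \right)}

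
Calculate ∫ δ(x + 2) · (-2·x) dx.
4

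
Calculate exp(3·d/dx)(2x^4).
2 x^{4} + 24 x^{3} + 108 x^{2} + 216 x + 162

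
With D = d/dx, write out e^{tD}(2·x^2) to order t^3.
2 t^{2} + 4 t x + 2 x^{2}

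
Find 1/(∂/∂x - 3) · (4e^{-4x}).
- \frac{4 e^{- 4 x}}{7}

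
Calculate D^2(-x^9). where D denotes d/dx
- 72 x^{7}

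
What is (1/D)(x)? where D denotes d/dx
\frac{x^{2}}{2}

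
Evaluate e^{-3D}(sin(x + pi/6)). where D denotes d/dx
\sin{\left(x - 3 + \frac{\pi}{6} \right)}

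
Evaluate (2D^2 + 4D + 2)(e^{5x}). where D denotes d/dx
72 e^{5 x}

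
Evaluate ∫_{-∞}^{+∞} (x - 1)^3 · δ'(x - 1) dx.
0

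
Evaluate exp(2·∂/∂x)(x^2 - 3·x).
x^{2} + x - 2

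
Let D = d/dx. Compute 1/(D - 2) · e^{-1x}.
- \frac{e^{- x}}{3}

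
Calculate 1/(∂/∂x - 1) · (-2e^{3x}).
- e^{3 x}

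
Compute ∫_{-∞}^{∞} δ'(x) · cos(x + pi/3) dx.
\frac{\sqrt{3}}{2}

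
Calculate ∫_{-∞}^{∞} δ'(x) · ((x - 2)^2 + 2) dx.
4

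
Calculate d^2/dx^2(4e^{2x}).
16 e^{2 x}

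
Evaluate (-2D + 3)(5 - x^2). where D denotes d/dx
- 3 x^{2} + 4 x + 15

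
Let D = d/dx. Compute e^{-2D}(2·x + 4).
2 x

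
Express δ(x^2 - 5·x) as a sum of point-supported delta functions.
\frac{\delta(x - 5) + \delta(x)}{5}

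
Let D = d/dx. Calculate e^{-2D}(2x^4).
2 x^{4} - 16 x^{3} + 48 x^{2} - 64 x + 32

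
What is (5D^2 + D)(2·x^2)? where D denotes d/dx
4 x + 20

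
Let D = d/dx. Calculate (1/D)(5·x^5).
\frac{5 x^{6}}{6}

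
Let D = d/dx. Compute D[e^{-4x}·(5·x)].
5 \left(1 - 4 x\right) e^{- 4 x}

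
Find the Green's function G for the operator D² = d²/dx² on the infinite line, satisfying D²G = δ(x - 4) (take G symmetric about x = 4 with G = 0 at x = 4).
\frac{|x - 4|}{2}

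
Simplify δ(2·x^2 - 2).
\frac{\delta(x - 1) + \delta(x + 1)}{4}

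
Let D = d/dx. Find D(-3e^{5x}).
- 15 e^{5 x}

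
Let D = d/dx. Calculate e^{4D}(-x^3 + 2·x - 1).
- x^{3} - 12 x^{2} - 46 x - 57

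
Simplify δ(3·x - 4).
\frac{\delta(x - 4/3)}{3}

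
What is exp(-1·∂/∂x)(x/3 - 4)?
\frac{x}{3} - \frac{13}{3}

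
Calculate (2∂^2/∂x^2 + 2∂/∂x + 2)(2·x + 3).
4 x + 10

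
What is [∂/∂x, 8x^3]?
24 x^{2}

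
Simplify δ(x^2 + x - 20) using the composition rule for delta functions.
\frac{\delta(x - 4) + \delta(x + 5)}{9}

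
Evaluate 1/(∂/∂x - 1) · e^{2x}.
e^{2 x}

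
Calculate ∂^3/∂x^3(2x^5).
120 x^{2}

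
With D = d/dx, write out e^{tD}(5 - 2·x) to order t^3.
- 2 t - 2 x + 5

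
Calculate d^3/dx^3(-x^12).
- 1320 x^{9}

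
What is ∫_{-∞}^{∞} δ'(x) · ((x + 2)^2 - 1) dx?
-4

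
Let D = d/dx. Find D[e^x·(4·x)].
4 \left(x + 1\right) e^{x}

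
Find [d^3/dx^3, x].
3\frac{d^{2}}{dx^{2}}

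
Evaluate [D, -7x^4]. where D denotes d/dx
- 28 x^{3}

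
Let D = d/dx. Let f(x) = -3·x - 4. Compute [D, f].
-3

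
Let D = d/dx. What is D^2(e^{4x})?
16 e^{4 x}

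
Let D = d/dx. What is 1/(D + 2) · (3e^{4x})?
\frac{e^{4 x}}{2}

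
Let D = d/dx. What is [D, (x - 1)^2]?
2 x - 2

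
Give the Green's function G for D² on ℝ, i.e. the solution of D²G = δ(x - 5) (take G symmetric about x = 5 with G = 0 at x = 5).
\frac{|x - 5|}{2}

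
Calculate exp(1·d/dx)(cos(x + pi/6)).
\cos{\left(x + \frac{\pi}{6} + 1 \right)}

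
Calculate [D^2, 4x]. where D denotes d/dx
8D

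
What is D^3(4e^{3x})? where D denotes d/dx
108 e^{3 x}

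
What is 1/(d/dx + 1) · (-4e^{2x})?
- \frac{4 e^{2 x}}{3}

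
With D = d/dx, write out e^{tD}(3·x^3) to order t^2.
3 x \left(3 t^{2} + 3 t x + x^{2}\right)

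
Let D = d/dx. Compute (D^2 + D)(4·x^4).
16 x^{2} \left(x + 3\right)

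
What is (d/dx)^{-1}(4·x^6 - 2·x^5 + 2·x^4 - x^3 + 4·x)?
\frac{4 x^{7}}{7} - \frac{x^{6}}{3} + \frac{2 x^{5}}{5} - \frac{x^{4}}{4} + 2 x^{2}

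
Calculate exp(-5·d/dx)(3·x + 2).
3 x - 13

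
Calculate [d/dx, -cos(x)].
\sin{\left(x \right)}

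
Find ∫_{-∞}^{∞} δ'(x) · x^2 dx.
0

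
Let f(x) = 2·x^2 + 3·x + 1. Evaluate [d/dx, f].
4 x + 3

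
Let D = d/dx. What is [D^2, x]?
2D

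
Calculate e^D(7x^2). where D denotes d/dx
7 x^{2} + 14 x + 7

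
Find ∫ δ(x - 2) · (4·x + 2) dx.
10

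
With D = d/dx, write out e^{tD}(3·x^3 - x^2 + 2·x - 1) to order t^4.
3 t^{3} + t^{2} \left(9 x - 1\right) + t \left(9 x^{2} - 2 x + 2\right) + 3 x^{3} - x^{2} + 2 x - 1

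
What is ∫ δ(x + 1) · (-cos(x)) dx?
- \cos{\left(1 \right)}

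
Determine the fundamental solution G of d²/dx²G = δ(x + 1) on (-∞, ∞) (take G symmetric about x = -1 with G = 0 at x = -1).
\frac{|x + 1|}{2}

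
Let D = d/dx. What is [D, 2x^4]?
8 x^{3}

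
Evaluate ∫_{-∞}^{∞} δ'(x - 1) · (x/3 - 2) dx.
- \frac{1}{3}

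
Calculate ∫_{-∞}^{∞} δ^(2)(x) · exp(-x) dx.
1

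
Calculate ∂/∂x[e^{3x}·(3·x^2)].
3 x \left(3 x + 2\right) e^{3 x}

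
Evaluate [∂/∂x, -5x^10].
- 50 x^{9}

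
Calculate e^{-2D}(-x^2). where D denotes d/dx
- x^{2} + 4 x - 4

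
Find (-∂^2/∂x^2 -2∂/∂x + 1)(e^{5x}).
- 34 e^{5 x}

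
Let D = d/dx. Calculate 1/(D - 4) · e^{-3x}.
- \frac{e^{- 3 x}}{7}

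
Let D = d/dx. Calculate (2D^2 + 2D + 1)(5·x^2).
5 x^{2} + 20 x + 20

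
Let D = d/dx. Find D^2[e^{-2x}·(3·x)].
12 \left(x - 1\right) e^{- 2 x}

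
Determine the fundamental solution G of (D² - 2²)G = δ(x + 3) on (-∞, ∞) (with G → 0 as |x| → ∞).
-\frac{e^{-2|x + 3|}}{4}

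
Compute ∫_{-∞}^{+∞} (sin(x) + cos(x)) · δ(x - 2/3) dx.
\sqrt{2} \sin{\left(\frac{2}{3} + \frac{\pi}{4} \right)}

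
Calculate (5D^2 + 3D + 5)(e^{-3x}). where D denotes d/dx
41 e^{- 3 x}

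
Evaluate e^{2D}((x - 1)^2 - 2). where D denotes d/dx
x^{2} + 2 x - 1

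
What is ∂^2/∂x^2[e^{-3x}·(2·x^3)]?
6 x \left(3 x^{2} - 6 x + 2\right) e^{- 3 x}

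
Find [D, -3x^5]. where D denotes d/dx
- 15 x^{4}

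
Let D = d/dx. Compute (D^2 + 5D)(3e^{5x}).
150 e^{5 x}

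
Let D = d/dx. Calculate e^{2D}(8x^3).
8 x^{3} + 48 x^{2} + 96 x + 64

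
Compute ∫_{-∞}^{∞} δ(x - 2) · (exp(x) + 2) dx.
2 + e^{2}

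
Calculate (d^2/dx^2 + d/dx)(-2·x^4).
8 x^{2} \left(- x - 3\right)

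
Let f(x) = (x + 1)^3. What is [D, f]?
3 \left(x + 1\right)^{2}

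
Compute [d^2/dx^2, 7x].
14\frac{d}{dx}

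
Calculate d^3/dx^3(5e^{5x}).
625 e^{5 x}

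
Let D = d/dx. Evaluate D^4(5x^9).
15120 x^{5}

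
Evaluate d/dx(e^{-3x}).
- 3 e^{- 3 x}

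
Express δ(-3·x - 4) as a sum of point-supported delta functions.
\frac{\delta(x + 4/3)}{3}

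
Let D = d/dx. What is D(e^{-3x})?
- 3 e^{- 3 x}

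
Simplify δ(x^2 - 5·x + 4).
\frac{\delta(x - 1) + \delta(x - 4)}{3}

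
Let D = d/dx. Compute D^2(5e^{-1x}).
5 e^{- x}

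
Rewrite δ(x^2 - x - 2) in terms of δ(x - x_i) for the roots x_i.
\frac{\delta(x + 1) + \delta(x - 2)}{3}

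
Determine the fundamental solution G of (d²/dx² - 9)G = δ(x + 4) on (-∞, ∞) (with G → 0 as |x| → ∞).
-\frac{e^{-3|x + 4|}}{6}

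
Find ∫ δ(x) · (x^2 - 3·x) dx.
0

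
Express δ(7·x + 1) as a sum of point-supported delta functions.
\frac{\delta(x + 1/7)}{7}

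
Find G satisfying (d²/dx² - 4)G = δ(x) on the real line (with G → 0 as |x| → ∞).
-\frac{e^{-2|x|}}{4}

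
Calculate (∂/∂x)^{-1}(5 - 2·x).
- x^{2} + 5 x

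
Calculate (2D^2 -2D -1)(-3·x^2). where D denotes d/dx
3 x^{2} + 12 x - 12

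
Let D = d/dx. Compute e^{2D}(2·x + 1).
2 x + 5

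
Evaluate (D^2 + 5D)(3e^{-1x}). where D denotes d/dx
- 12 e^{- x}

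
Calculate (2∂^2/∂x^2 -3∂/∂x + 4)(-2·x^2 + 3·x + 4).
- 8 x^{2} + 24 x - 1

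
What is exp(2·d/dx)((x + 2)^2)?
x^{2} + 8 x + 16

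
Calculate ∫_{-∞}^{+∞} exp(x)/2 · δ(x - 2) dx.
\frac{e^{2}}{2}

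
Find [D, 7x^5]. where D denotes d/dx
35 x^{4}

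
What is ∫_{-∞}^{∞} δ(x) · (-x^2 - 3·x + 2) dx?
2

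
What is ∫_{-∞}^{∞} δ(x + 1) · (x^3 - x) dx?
0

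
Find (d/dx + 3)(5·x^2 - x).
15 x^{2} + 7 x - 1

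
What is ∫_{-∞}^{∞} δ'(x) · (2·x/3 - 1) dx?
- \frac{2}{3}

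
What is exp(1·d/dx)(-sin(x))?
- \sin{\left(x + 1 \right)}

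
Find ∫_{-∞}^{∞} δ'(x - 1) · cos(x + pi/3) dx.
\sin{\left(1 + \frac{\pi}{3} \right)}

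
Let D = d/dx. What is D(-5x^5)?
- 25 x^{4}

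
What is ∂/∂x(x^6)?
6 x^{5}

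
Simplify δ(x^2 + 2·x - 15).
\frac{\delta(x + 5) + \delta(x - 3)}{8}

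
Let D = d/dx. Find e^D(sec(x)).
\sec{\left(x + 1 \right)}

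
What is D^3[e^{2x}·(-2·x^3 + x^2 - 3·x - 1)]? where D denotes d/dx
\left(- 16 x^{3} - 64 x^{2} - 72 x - 44\right) e^{2 x}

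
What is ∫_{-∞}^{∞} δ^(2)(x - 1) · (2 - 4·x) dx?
0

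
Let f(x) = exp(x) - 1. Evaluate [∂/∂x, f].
e^{x}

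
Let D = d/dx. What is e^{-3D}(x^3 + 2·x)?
x^{3} - 9 x^{2} + 29 x - 33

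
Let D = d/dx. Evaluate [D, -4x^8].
- 32 x^{7}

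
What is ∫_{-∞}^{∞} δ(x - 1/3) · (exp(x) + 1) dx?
1 + e^{\frac{1}{3}}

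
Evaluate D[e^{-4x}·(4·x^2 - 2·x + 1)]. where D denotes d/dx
2 \left(- 8 x^{2} + 8 x - 3\right) e^{- 4 x}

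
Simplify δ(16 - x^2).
\frac{\delta(x - 4) + \delta(x + 4)}{8}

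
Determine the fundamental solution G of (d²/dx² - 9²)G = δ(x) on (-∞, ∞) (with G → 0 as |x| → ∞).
-\frac{e^{-9|x|}}{18}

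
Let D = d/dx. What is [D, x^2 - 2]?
2 x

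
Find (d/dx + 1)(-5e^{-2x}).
5 e^{- 2 x}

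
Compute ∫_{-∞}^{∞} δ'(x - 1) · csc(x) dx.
\cot{\left(1 \right)} \csc{\left(1 \right)}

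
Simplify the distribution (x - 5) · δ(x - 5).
0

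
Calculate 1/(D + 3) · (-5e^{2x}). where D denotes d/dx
- e^{2 x}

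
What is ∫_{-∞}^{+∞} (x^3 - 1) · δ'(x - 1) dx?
-3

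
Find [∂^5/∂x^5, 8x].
40\frac{d^{4}}{dx^{4}}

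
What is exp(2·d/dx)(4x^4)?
4 x^{4} + 32 x^{3} + 96 x^{2} + 128 x + 64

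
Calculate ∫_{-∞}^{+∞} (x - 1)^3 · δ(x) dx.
-1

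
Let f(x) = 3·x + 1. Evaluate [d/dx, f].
3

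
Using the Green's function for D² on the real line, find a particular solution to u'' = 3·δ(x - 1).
\frac{3|x - 1|}{2}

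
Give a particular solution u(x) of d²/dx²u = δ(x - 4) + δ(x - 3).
\frac{|x - 4|}{2} + \frac{|x - 3|}{2}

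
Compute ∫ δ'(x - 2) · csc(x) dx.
\cot{\left(2 \right)} \csc{\left(2 \right)}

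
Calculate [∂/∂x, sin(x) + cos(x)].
- \sin{\left(x \right)} + \cos{\left(x \right)}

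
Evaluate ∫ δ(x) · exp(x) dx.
1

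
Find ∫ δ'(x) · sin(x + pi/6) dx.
- \frac{\sqrt{3}}{2}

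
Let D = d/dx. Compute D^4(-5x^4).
-120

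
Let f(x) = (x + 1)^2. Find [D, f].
2 x + 2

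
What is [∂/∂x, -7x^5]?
- 35 x^{4}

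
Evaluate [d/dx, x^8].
8 x^{7}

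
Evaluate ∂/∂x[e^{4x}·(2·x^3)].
x^{2} \left(8 x + 6\right) e^{4 x}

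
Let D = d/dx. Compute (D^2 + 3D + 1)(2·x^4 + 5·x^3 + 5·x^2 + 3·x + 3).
2 x^{4} + 29 x^{3} + 74 x^{2} + 63 x + 22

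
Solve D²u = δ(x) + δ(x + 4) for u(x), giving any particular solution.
\frac{|x|}{2} + \frac{|x + 4|}{2}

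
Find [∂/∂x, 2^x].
2^{x} \log{\left(2 \right)}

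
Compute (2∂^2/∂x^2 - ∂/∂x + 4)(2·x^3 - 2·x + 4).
8 x^{3} - 6 x^{2} + 16 x + 18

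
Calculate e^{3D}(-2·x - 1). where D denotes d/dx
- 2 x - 7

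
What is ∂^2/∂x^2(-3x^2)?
-6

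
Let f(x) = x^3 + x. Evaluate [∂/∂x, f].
3 x^{2} + 1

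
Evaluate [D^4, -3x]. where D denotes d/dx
-12D^{3}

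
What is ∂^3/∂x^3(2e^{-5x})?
- 250 e^{- 5 x}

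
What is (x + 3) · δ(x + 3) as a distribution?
0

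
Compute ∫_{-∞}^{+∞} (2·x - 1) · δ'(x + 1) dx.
-2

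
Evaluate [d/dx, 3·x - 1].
3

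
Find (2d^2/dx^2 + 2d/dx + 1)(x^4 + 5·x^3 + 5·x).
x^{4} + 13 x^{3} + 54 x^{2} + 65 x + 10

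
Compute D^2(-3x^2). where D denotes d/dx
-6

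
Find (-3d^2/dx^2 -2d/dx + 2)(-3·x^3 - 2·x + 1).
- 6 x^{3} + 18 x^{2} + 50 x + 6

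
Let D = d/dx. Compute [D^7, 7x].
49D^{6}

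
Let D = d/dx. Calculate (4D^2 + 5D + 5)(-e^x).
- 14 e^{x}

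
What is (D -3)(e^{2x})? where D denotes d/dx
- e^{2 x}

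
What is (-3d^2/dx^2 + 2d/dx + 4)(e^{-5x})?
- 81 e^{- 5 x}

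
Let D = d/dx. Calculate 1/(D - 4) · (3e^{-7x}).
- \frac{3 e^{- 7 x}}{11}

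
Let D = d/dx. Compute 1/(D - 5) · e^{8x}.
\frac{e^{8 x}}{3}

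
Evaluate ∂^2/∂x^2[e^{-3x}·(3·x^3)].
9 x \left(3 x^{2} - 6 x + 2\right) e^{- 3 x}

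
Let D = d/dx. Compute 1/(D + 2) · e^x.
\frac{e^{x}}{3}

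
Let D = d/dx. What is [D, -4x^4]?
- 16 x^{3}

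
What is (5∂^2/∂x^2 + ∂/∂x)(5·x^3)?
15 x \left(x + 10\right)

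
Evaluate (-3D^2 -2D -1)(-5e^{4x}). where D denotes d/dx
285 e^{4 x}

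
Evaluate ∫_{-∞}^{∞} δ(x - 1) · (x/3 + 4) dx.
\frac{13}{3}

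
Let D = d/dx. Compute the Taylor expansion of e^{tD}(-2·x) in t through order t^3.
- 2 t - 2 x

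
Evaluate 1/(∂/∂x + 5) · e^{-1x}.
\frac{e^{- x}}{4}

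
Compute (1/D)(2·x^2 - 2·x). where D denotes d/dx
\frac{2 x^{3}}{3} - x^{2}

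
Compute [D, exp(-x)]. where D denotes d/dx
- e^{- x}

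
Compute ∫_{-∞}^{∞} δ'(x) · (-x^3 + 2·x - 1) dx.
-2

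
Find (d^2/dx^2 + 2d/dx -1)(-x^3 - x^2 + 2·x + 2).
x \left(x^{2} - 5 x - 12\right)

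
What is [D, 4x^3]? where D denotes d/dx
12 x^{2}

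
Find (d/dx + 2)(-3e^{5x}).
- 21 e^{5 x}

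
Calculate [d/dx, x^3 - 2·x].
3 x^{2} - 2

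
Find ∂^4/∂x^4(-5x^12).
- 59400 x^{8}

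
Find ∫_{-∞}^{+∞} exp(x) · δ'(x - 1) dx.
- e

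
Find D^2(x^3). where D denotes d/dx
6 x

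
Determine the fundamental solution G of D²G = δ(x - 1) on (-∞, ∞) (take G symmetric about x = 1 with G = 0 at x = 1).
\frac{|x - 1|}{2}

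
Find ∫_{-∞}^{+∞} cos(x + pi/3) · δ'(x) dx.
\frac{\sqrt{3}}{2}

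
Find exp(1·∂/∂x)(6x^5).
6 x^{5} + 30 x^{4} + 60 x^{3} + 60 x^{2} + 30 x + 6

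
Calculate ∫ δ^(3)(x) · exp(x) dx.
-1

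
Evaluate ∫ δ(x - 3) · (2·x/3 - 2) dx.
0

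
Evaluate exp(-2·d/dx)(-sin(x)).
- \sin{\left(x - 2 \right)}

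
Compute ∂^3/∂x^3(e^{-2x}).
- 8 e^{- 2 x}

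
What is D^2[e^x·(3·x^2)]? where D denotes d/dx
3 \left(x^{2} + 4 x + 2\right) e^{x}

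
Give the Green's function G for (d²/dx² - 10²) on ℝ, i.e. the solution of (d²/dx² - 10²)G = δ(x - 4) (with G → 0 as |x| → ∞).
-\frac{e^{-10|x - 4|}}{20}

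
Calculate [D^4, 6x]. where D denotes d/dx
24D^{3}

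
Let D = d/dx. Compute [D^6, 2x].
12D^{5}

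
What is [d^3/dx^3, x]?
3\frac{d^{2}}{dx^{2}}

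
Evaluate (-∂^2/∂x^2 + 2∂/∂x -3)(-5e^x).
10 e^{x}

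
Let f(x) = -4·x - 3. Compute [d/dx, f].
-4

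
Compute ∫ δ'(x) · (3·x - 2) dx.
-3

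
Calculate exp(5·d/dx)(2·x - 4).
2 x + 6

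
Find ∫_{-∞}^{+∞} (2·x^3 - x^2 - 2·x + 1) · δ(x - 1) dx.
0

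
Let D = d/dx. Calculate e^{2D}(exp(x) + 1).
e^{x + 2} + 1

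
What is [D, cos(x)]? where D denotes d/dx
- \sin{\left(x \right)}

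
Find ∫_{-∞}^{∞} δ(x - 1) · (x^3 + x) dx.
2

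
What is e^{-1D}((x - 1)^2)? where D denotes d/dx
x^{2} - 4 x + 4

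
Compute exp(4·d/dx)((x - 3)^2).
x^{2} + 2 x + 1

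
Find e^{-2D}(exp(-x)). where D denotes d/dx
e^{2 - x}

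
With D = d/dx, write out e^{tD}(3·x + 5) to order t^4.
3 t + 3 x + 5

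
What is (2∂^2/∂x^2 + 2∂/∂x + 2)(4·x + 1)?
8 x + 10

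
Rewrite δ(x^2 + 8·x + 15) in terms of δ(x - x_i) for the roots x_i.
\frac{\delta(x + 5) + \delta(x + 3)}{2}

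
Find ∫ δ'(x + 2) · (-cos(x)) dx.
\sin{\left(2 \right)}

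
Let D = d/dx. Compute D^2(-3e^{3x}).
- 27 e^{3 x}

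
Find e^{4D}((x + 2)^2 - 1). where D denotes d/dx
x^{2} + 12 x + 35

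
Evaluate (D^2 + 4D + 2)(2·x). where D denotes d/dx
4 x + 8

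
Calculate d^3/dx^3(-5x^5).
- 300 x^{2}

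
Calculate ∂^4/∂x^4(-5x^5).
- 600 x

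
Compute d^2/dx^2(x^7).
42 x^{5}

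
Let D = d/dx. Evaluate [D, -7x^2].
- 14 x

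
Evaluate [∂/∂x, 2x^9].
18 x^{8}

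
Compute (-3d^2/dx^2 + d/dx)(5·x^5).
25 x^{3} \left(x - 12\right)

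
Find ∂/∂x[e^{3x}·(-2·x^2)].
2 x \left(- 3 x - 2\right) e^{3 x}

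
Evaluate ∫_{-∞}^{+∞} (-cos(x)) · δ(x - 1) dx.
- \cos{\left(1 \right)}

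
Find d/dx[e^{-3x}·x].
\left(1 - 3 x\right) e^{- 3 x}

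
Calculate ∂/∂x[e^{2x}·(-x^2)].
2 x \left(- x - 1\right) e^{2 x}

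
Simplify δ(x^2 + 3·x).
\frac{\delta(x + 3) + \delta(x)}{3}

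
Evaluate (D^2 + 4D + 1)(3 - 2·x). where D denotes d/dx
- 2 x - 5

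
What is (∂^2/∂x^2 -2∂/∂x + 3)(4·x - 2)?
12 x - 14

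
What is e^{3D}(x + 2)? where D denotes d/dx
x + 5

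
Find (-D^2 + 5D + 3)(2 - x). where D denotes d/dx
1 - 3 x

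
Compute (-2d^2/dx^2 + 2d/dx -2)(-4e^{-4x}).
168 e^{- 4 x}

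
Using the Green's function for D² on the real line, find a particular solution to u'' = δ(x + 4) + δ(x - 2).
\frac{|x + 4|}{2} + \frac{|x - 2|}{2}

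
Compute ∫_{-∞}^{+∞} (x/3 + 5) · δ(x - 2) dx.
\frac{17}{3}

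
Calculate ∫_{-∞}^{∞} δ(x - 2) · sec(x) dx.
\sec{\left(2 \right)}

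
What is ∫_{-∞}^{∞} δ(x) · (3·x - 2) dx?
-2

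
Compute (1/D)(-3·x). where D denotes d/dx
- \frac{3 x^{2}}{2}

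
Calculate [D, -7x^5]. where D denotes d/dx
- 35 x^{4}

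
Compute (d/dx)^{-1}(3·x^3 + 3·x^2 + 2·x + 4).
\frac{3 x^{4}}{4} + x^{3} + x^{2} + 4 x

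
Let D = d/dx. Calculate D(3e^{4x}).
12 e^{4 x}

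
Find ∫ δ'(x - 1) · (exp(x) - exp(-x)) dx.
- 2 \cosh{\left(1 \right)}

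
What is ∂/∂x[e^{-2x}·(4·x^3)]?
x^{2} \left(12 - 8 x\right) e^{- 2 x}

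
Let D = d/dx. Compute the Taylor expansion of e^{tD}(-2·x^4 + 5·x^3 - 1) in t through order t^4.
- 2 t^{4} - t^{3} \left(8 x - 5\right) - 3 t^{2} x \left(4 x - 5\right) - t x^{2} \left(8 x - 15\right) - 2 x^{4} + 5 x^{3} - 1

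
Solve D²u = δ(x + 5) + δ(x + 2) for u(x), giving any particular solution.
\frac{|x + 5|}{2} + \frac{|x + 2|}{2}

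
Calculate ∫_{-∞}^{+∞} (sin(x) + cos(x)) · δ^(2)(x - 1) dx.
- \sin{\left(1 \right)} - \cos{\left(1 \right)}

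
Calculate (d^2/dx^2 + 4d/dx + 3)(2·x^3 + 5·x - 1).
6 x^{3} + 24 x^{2} + 27 x + 17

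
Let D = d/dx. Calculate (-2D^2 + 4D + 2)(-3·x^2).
- 6 x^{2} - 24 x + 12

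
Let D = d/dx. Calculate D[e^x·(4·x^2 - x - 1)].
\left(4 x^{2} + 7 x - 2\right) e^{x}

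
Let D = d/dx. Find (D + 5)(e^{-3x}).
2 e^{- 3 x}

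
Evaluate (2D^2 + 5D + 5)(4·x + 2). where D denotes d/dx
20 x + 30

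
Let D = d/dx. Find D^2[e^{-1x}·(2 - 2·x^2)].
2 \left(- x^{2} + 4 x - 1\right) e^{- x}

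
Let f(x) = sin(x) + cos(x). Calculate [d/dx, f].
- \sin{\left(x \right)} + \cos{\left(x \right)}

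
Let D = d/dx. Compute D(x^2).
2 x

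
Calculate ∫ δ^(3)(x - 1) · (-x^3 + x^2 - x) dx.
6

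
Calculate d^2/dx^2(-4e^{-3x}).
- 36 e^{- 3 x}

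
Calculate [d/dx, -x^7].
- 7 x^{6}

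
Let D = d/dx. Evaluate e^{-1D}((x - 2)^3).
x^{3} - 9 x^{2} + 27 x - 27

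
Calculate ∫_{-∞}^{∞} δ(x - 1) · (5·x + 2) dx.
7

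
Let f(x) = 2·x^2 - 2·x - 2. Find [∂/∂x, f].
4 x - 2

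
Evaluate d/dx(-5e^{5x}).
- 25 e^{5 x}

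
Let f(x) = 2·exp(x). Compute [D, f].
2 e^{x}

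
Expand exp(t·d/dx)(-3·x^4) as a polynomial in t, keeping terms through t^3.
3 x \left(- 4 t^{3} - 6 t^{2} x - 4 t x^{2} - x^{3}\right)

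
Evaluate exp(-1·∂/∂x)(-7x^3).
- 7 x^{3} + 21 x^{2} - 21 x + 7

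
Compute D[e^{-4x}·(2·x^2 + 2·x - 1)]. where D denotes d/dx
2 \left(- 4 x^{2} - 2 x + 3\right) e^{- 4 x}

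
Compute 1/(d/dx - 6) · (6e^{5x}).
- 6 e^{5 x}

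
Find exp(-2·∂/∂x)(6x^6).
6 x^{6} - 72 x^{5} + 360 x^{4} - 960 x^{3} + 1440 x^{2} - 1152 x + 384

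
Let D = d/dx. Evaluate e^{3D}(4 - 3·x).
- 3 x - 5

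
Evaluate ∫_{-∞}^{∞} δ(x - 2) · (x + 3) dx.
5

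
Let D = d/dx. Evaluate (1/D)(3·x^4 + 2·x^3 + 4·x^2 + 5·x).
\frac{3 x^{5}}{5} + \frac{x^{4}}{2} + \frac{4 x^{3}}{3} + \frac{5 x^{2}}{2}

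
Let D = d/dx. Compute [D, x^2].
2 x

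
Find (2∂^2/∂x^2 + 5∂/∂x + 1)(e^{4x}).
53 e^{4 x}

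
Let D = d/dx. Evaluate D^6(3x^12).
1995840 x^{6}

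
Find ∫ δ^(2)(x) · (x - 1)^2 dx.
2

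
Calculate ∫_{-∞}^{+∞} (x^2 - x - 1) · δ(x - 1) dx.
-1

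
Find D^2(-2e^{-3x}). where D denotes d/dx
- 18 e^{- 3 x}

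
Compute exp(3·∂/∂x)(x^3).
x^{3} + 9 x^{2} + 27 x + 27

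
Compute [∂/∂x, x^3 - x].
3 x^{2} - 1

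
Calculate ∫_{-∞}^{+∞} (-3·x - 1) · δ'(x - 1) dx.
3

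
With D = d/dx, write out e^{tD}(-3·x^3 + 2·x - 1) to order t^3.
- 3 t^{3} - 9 t^{2} x - t \left(9 x^{2} - 2\right) - 3 x^{3} + 2 x - 1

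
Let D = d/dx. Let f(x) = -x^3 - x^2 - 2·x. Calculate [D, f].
- 3 x^{2} - 2 x - 2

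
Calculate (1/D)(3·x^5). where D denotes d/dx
\frac{x^{6}}{2}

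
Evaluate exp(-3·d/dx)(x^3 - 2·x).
x^{3} - 9 x^{2} + 25 x - 21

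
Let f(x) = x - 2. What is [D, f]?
1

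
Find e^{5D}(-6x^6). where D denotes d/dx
- 6 x^{6} - 180 x^{5} - 2250 x^{4} - 15000 x^{3} - 56250 x^{2} - 112500 x - 93750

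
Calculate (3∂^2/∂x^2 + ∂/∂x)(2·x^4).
8 x^{2} \left(x + 9\right)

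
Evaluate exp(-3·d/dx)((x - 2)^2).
x^{2} - 10 x + 25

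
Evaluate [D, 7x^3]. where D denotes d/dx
21 x^{2}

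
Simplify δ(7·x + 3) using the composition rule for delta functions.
\frac{\delta(x + 3/7)}{7}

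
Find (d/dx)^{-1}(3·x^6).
\frac{3 x^{7}}{7}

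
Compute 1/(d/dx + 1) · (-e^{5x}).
- \frac{e^{5 x}}{6}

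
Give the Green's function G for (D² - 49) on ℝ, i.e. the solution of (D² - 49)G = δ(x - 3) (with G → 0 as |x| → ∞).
-\frac{e^{-7|x - 3|}}{14}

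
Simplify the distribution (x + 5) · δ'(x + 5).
-\delta(x + 5)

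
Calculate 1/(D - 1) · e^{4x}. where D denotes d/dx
\frac{e^{4 x}}{3}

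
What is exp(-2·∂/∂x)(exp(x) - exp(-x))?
- e^{2 - x} + e^{x - 2}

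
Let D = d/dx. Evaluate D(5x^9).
45 x^{8}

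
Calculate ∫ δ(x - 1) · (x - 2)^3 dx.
-1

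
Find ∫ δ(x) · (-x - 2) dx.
-2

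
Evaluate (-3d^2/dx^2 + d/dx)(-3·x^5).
15 x^{3} \left(12 - x\right)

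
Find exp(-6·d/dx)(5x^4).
5 x^{4} - 120 x^{3} + 1080 x^{2} - 4320 x + 6480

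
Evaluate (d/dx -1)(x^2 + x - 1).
- x^{2} + x + 2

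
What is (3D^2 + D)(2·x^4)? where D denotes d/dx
8 x^{2} \left(x + 9\right)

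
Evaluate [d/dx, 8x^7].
56 x^{6}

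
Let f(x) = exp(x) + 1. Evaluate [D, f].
e^{x}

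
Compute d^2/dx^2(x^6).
30 x^{4}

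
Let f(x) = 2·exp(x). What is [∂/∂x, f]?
2 e^{x}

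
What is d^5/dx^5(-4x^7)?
- 10080 x^{2}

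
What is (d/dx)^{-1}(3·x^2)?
x^{3}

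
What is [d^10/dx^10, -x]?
-10\frac{d^{9}}{dx^{9}}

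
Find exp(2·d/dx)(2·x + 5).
2 x + 9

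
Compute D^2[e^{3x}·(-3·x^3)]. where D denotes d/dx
- 9 x \left(3 x^{2} + 6 x + 2\right) e^{3 x}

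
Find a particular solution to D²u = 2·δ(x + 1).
|x + 1|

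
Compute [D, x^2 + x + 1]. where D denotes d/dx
2 x + 1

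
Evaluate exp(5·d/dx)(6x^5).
6 x^{5} + 150 x^{4} + 1500 x^{3} + 7500 x^{2} + 18750 x + 18750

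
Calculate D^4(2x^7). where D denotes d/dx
1680 x^{3}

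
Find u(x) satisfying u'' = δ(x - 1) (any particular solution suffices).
\frac{|x - 1|}{2}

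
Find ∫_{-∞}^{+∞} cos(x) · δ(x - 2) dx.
\cos{\left(2 \right)}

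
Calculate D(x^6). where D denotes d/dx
6 x^{5}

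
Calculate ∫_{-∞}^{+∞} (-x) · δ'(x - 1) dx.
1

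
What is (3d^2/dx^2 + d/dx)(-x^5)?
5 x^{3} \left(- x - 12\right)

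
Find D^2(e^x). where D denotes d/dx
e^{x}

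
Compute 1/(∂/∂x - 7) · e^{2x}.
- \frac{e^{2 x}}{5}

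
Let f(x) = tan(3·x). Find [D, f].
\frac{3}{\cos^{2}{\left(3 x \right)}}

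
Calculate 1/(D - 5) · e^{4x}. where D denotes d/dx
- e^{4 x}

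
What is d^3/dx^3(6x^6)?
720 x^{3}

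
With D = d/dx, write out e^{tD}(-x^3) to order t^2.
x \left(- 3 t^{2} - 3 t x - x^{2}\right)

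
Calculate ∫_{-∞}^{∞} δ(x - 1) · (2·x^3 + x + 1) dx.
4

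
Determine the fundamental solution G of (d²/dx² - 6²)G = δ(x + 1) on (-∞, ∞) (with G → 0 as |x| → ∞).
-\frac{e^{-6|x + 1|}}{12}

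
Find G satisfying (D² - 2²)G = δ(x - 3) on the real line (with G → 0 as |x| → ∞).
-\frac{e^{-2|x - 3|}}{4}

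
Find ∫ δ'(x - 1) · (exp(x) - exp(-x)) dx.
- 2 \cosh{\left(1 \right)}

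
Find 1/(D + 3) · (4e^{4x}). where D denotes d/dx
\frac{4 e^{4 x}}{7}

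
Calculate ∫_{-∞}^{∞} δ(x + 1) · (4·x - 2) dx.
-6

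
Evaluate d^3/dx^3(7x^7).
1470 x^{4}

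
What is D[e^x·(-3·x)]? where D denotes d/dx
3 \left(- x - 1\right) e^{x}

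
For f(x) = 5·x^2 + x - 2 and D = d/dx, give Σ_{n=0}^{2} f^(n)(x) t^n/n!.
5 t^{2} + t \left(10 x + 1\right) + 5 x^{2} + x - 2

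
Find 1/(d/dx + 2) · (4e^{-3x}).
- 4 e^{- 3 x}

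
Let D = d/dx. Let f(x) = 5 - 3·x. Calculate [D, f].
-3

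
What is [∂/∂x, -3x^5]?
- 15 x^{4}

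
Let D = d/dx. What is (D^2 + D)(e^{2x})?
6 e^{2 x}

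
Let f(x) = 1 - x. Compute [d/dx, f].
-1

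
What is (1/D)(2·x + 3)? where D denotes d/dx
x^{2} + 3 x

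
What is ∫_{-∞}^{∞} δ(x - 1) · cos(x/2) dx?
\cos{\left(\frac{1}{2} \right)}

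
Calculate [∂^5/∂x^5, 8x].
40\frac{d^{4}}{dx^{4}}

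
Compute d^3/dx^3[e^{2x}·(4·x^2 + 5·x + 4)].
\left(32 x^{2} + 136 x + 140\right) e^{2 x}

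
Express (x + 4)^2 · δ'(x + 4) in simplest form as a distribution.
0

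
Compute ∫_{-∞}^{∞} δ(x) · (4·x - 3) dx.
-3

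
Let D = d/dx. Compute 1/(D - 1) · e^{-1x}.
- \frac{e^{- x}}{2}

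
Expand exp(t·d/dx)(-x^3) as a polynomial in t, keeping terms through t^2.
x \left(- 3 t^{2} - 3 t x - x^{2}\right)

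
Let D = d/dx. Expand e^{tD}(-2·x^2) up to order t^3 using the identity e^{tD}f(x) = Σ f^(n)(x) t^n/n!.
- 2 t^{2} - 4 t x - 2 x^{2}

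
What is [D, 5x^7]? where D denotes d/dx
35 x^{6}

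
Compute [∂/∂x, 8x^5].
40 x^{4}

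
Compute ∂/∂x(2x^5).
10 x^{4}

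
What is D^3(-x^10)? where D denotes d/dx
- 720 x^{7}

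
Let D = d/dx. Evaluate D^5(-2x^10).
- 60480 x^{5}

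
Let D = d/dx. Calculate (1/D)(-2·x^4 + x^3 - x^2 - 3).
- \frac{2 x^{5}}{5} + \frac{x^{4}}{4} - \frac{x^{3}}{3} - 3 x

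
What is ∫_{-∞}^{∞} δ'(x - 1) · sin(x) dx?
- \cos{\left(1 \right)}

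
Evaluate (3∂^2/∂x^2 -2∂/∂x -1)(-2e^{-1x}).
- 8 e^{- x}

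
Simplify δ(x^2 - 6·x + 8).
\frac{\delta(x - 4) + \delta(x - 2)}{2}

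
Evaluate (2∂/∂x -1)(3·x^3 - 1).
- 3 x^{3} + 18 x^{2} + 1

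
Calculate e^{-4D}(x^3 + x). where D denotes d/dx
x^{3} - 12 x^{2} + 49 x - 68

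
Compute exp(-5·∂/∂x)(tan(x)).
\tan{\left(x - 5 \right)}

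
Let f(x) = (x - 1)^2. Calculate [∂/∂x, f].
2 x - 2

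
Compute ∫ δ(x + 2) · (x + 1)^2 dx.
1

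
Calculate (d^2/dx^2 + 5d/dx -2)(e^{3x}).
22 e^{3 x}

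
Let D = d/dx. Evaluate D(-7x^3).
- 21 x^{2}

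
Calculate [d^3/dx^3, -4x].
-12\frac{d^{2}}{dx^{2}}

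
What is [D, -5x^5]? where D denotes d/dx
- 25 x^{4}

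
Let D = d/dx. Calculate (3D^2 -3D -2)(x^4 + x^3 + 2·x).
- 2 x^{4} - 14 x^{3} + 27 x^{2} + 14 x - 6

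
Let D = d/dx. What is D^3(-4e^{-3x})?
108 e^{- 3 x}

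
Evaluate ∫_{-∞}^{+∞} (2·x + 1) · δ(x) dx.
1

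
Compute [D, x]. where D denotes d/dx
1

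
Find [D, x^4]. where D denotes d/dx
4 x^{3}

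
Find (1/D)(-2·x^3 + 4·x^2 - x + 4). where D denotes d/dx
- \frac{x^{4}}{2} + \frac{4 x^{3}}{3} - \frac{x^{2}}{2} + 4 x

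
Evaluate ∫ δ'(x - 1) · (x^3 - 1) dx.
-3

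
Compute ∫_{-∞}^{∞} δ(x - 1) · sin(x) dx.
\sin{\left(1 \right)}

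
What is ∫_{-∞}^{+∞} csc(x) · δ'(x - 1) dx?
\cot{\left(1 \right)} \csc{\left(1 \right)}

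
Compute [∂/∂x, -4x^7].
- 28 x^{6}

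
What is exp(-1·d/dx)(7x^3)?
7 x^{3} - 21 x^{2} + 21 x - 7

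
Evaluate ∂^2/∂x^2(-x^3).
- 6 x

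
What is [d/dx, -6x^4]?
- 24 x^{3}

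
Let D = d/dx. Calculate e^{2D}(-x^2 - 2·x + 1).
- x^{2} - 6 x - 7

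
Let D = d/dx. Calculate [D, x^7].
7 x^{6}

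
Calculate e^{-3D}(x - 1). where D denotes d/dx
x - 4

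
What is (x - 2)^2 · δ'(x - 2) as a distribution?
0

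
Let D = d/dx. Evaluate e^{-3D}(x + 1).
x - 2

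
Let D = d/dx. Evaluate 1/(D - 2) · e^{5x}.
\frac{e^{5 x}}{3}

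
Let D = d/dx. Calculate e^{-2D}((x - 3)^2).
x^{2} - 10 x + 25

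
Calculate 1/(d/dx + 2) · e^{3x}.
\frac{e^{3 x}}{5}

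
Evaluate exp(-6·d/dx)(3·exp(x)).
3 e^{x - 6}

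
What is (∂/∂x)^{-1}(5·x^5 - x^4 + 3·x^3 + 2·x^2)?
\frac{5 x^{6}}{6} - \frac{x^{5}}{5} + \frac{3 x^{4}}{4} + \frac{2 x^{3}}{3}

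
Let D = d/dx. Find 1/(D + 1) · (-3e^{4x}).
- \frac{3 e^{4 x}}{5}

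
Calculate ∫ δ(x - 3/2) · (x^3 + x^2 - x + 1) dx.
\frac{41}{8}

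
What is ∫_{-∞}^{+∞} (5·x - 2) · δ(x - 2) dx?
8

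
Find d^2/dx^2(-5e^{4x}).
- 80 e^{4 x}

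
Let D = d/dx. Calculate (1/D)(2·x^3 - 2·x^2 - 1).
\frac{x^{4}}{2} - \frac{2 x^{3}}{3} - x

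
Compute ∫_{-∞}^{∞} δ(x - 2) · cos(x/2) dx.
\cos{\left(1 \right)}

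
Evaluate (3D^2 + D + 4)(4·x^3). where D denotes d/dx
4 x \left(4 x^{2} + 3 x + 18\right)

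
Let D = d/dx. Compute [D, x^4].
4 x^{3}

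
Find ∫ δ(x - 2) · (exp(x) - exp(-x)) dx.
2 \sinh{\left(2 \right)}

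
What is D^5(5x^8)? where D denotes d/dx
33600 x^{3}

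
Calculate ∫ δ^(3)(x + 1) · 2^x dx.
- \frac{\log{\left(2 \right)}^{3}}{2}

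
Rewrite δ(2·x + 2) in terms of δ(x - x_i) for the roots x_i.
\frac{\delta(x + 1)}{2}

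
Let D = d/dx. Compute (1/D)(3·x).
\frac{3 x^{2}}{2}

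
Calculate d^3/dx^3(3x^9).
1512 x^{6}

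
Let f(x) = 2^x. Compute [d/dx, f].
2^{x} \log{\left(2 \right)}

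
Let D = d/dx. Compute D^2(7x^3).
42 x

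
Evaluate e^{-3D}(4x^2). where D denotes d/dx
4 x^{2} - 24 x + 36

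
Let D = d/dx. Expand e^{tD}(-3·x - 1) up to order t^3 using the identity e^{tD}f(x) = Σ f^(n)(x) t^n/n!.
- 3 t - 3 x - 1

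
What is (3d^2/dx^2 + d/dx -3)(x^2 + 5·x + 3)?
- 3 x^{2} - 13 x + 2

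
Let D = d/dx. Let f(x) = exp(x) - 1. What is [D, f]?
e^{x}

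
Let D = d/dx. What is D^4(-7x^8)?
- 11760 x^{4}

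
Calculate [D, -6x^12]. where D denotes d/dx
- 72 x^{11}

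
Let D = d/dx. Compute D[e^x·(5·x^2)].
5 x \left(x + 2\right) e^{x}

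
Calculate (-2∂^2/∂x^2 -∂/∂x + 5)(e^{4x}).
- 31 e^{4 x}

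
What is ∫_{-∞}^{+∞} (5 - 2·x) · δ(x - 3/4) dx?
\frac{7}{2}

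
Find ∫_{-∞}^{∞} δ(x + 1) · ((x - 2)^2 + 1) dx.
10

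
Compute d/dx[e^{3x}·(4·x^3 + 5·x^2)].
x \left(12 x^{2} + 27 x + 10\right) e^{3 x}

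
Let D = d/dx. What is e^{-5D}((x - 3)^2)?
x^{2} - 16 x + 64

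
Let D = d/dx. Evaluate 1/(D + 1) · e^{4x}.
\frac{e^{4 x}}{5}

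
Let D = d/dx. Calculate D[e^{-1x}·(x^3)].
x^{2} \left(3 - x\right) e^{- x}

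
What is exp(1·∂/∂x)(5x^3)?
5 x^{3} + 15 x^{2} + 15 x + 5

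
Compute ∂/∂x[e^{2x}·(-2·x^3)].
x^{2} \left(- 4 x - 6\right) e^{2 x}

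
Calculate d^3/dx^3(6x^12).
7920 x^{9}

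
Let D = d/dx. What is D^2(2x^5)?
40 x^{3}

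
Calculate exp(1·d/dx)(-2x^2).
- 2 x^{2} - 4 x - 2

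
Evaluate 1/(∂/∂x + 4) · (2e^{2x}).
\frac{e^{2 x}}{3}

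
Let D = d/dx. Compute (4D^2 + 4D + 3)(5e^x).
55 e^{x}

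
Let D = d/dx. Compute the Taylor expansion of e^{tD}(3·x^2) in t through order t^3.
3 t^{2} + 6 t x + 3 x^{2}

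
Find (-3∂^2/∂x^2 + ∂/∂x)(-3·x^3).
9 x \left(6 - x\right)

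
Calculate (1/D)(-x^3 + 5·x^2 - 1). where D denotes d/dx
- \frac{x^{4}}{4} + \frac{5 x^{3}}{3} - x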